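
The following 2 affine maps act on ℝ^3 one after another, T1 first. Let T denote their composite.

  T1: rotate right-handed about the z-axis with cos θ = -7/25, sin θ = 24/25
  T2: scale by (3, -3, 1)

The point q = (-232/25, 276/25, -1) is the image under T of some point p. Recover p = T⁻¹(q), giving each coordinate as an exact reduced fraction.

p = (-8/3, 4, -1)

T1 = [-7/25 -24/25 0 0; 24/25 -7/25 0 0; 0 0 1 0; 0 0 0 1]
T2·T1 = [-21/25 -72/25 0 0; -72/25 21/25 0 0; 0 0 1 0; 0 0 0 1]
det M = -9; M⁻¹ = [-7/75 -8/25 0 0; -8/25 7/75 0 0; 0 0 1 0; 0 0 0 1]
M⁻¹ · (-232/25, 276/25, -1)ᵀ = (-8/3, 4, -1)ᵀ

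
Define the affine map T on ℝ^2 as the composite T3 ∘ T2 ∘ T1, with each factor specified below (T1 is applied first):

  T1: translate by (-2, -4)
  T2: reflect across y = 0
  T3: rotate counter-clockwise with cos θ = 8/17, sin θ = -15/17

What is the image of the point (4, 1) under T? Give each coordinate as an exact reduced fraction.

T(p) = (61/17, -6/17)

T1 translate by (-2, -4): (4, 1) → (2, -3)
T2 reflect across y = 0: (2, -3) → (2, 3)
T3 rotate counter-clockwise with cos θ = 8/17, sin θ = -15/17: (2, 3) → (61/17, -6/17)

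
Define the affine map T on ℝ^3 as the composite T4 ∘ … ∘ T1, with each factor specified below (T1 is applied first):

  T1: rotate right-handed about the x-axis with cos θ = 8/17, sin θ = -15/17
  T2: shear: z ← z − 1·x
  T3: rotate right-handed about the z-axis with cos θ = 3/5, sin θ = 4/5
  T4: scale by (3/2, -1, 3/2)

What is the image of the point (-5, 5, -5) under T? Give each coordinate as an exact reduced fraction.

T(p) = (-69/34, 89/17, -45/17)

T1 rotate right-handed about the x-axis with cos θ = 8/17, sin θ = -15/17: (-5, 5, -5) → (-5, -35/17, -115/17)
T2 shear: z ← z − 1·x: (-5, -35/17, -115/17) → (-5, -35/17, -30/17)
T3 rotate right-handed about the z-axis with cos θ = 3/5, sin θ = 4/5: (-5, -35/17, -30/17) → (-23/17, -89/17, -30/17)
T4 scale by (3/2, -1, 3/2): (-23/17, -89/17, -30/17) → (-69/34, 89/17, -45/17)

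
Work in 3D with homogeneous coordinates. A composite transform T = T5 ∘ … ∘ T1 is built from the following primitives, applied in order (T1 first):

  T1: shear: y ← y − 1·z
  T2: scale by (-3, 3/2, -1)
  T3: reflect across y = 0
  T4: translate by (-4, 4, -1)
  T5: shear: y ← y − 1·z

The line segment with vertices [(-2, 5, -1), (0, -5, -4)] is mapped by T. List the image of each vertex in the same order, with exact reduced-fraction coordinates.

image vertices: (2, -5, 0), (-4, 5/2, 3)

T1 shear: y ← y − 1·z: (-2, 5, -1) → (-2, 6, -1); (0, -5, -4) → (0, -1, -4)
T2 scale by (-3, 3/2, -1): (-2, 6, -1) → (6, 9, 1); (0, -1, -4) → (0, -3/2, 4)
T3 reflect across y = 0: (6, 9, 1) → (6, -9, 1); (0, -3/2, 4) → (0, 3/2, 4)
T4 translate by (-4, 4, -1): (6, -9, 1) → (2, -5, 0); (0, 3/2, 4) → (-4, 11/2, 3)
T5 shear: y ← y − 1·z: (2, -5, 0) → (2, -5, 0); (-4, 11/2, 3) → (-4, 5/2, 3)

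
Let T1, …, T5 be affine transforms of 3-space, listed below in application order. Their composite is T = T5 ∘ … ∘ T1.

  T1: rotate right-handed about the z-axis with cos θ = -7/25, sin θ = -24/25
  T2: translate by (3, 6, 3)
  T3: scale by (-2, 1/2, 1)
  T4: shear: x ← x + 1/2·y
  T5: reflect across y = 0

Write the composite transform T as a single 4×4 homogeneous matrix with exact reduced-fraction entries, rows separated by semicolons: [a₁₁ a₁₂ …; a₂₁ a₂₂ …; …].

T1 = [-7/25 24/25 0 0; -24/25 -7/25 0 0; 0 0 1 0; 0 0 0 1]
T2·T1 = [-7/25 24/25 0 3; -24/25 -7/25 0 6; 0 0 1 3; 0 0 0 1]
T3·…·T1 = [14/25 -48/25 0 -6; -12/25 -7/50 0 3; 0 0 1 3; 0 0 0 1]
T4·…·T1 = [8/25 -199/100 0 -9/2; -12/25 -7/50 0 3; 0 0 1 3; 0 0 0 1]
T5·…·T1 = [8/25 -199/100 0 -9/2; 12/25 7/50 0 -3; 0 0 1 3; 0 0 0 1]

T = [8/25 -199/100 0 -9/2; 12/25 7/50 0 -3; 0 0 1 3; 0 0 0 1]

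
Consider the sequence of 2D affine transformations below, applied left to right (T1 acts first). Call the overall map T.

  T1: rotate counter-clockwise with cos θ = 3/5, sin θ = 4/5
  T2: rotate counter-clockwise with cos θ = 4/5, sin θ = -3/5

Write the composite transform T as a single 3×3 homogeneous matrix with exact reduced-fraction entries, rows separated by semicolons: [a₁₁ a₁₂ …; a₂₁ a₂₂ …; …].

T1 = [3/5 -4/5 0; 4/5 3/5 0; 0 0 1]
T2·T1 = [24/25 -7/25 0; 7/25 24/25 0; 0 0 1]

T = [24/25 -7/25 0; 7/25 24/25 0; 0 0 1]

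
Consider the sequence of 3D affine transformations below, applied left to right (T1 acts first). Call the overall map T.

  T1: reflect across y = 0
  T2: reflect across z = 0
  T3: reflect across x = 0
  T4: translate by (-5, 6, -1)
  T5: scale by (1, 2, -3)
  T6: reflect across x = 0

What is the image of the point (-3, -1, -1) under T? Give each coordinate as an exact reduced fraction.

T(p) = (2, 14, 0)

T1 reflect across y = 0: (-3, -1, -1) → (-3, 1, -1)
T2 reflect across z = 0: (-3, 1, -1) → (-3, 1, 1)
T3 reflect across x = 0: (-3, 1, 1) → (3, 1, 1)
T4 translate by (-5, 6, -1): (3, 1, 1) → (-2, 7, 0)
T5 scale by (1, 2, -3): (-2, 7, 0) → (-2, 14, 0)
T6 reflect across x = 0: (-2, 14, 0) → (2, 14, 0)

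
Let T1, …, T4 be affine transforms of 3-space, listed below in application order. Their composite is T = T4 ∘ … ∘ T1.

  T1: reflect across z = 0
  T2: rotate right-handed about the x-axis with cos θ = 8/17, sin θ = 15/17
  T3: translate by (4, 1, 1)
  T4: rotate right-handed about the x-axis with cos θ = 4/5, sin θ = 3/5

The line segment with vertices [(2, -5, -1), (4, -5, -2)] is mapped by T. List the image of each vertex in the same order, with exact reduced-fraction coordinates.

T1 reflect across z = 0: (2, -5, -1) → (2, -5, 1); (4, -5, -2) → (4, -5, 2)
T2 rotate right-handed about the x-axis with cos θ = 8/17, sin θ = 15/17: (2, -5, 1) → (2, -55/17, -67/17); (4, -5, 2) → (4, -70/17, -59/17)
T3 translate by (4, 1, 1): (2, -55/17, -67/17) → (6, -38/17, -50/17); (4, -70/17, -59/17) → (8, -53/17, -42/17)
T4 rotate right-handed about the x-axis with cos θ = 4/5, sin θ = 3/5: (6, -38/17, -50/17) → (6, -2/85, -314/85); (8, -53/17, -42/17) → (8, -86/85, -327/85)

image vertices: (6, -2/85, -314/85), (8, -86/85, -327/85)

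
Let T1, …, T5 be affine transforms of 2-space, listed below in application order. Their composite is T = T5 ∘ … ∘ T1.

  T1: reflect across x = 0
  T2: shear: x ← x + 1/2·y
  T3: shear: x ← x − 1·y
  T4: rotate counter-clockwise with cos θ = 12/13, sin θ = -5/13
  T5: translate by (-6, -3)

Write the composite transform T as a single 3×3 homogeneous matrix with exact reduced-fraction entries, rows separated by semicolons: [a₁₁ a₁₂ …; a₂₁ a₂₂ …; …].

T1 = [-1 0 0; 0 1 0; 0 0 1]
T2·T1 = [-1 1/2 0; 0 1 0; 0 0 1]
T3·…·T1 = [-1 -1/2 0; 0 1 0; 0 0 1]
T4·…·T1 = [-12/13 -1/13 0; 5/13 29/26 0; 0 0 1]
T5·…·T1 = [-12/13 -1/13 -6; 5/13 29/26 -3; 0 0 1]

T = [-12/13 -1/13 -6; 5/13 29/26 -3; 0 0 1]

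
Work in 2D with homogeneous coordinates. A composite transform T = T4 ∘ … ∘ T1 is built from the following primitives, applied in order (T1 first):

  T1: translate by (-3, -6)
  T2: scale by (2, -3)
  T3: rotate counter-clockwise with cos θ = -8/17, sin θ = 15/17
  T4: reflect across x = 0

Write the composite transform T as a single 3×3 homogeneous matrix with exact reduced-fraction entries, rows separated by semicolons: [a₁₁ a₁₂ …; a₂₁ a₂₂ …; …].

T1 = [1 0 -3; 0 1 -6; 0 0 1]
T2·T1 = [2 0 -6; 0 -3 18; 0 0 1]
T3·…·T1 = [-16/17 45/17 -222/17; 30/17 24/17 -234/17; 0 0 1]
T4·…·T1 = [16/17 -45/17 222/17; 30/17 24/17 -234/17; 0 0 1]

T = [16/17 -45/17 222/17; 30/17 24/17 -234/17; 0 0 1]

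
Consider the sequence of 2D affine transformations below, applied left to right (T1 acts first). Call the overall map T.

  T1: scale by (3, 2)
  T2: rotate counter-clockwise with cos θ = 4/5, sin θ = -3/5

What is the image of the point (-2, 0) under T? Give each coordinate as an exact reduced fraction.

T1 scale by (3, 2): (-2, 0) → (-6, 0)
T2 rotate counter-clockwise with cos θ = 4/5, sin θ = -3/5: (-6, 0) → (-24/5, 18/5)

T(p) = (-24/5, 18/5)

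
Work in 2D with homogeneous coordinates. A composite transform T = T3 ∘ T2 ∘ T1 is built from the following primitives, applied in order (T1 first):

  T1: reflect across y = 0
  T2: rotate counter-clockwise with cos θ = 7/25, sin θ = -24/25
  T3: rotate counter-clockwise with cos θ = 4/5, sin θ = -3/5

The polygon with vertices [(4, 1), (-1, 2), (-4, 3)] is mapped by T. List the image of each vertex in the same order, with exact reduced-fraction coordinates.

T1 reflect across y = 0: (4, 1) → (4, -1); (-1, 2) → (-1, -2); (-4, 3) → (-4, -3)
T2 rotate counter-clockwise with cos θ = 7/25, sin θ = -24/25: (4, -1) → (4/25, -103/25); (-1, -2) → (-11/5, 2/5); (-4, -3) → (-4, 3)
T3 rotate counter-clockwise with cos θ = 4/5, sin θ = -3/5: (4/25, -103/25) → (-293/125, -424/125); (-11/5, 2/5) → (-38/25, 41/25); (-4, 3) → (-7/5, 24/5)

image vertices: (-293/125, -424/125), (-38/25, 41/25), (-7/5, 24/5)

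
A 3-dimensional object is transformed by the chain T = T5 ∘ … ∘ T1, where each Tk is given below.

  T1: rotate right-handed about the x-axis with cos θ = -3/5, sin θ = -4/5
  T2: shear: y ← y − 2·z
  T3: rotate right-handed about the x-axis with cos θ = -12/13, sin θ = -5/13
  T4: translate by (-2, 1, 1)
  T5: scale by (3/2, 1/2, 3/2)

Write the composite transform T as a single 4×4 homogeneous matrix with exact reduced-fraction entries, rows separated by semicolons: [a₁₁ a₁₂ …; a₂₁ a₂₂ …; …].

T1 = [1 0 0 0; 0 -3/5 4/5 0; 0 -4/5 -3/5 0; 0 0 0 1]
T2·T1 = [1 0 0 0; 0 1 2 0; 0 -4/5 -3/5 0; 0 0 0 1]
T3·…·T1 = [1 0 0 0; 0 -16/13 -27/13 0; 0 23/65 -14/65 0; 0 0 0 1]
T4·…·T1 = [1 0 0 -2; 0 -16/13 -27/13 1; 0 23/65 -14/65 1; 0 0 0 1]
T5·…·T1 = [3/2 0 0 -3; 0 -8/13 -27/26 1/2; 0 69/130 -21/65 3/2; 0 0 0 1]

T = [3/2 0 0 -3; 0 -8/13 -27/26 1/2; 0 69/130 -21/65 3/2; 0 0 0 1]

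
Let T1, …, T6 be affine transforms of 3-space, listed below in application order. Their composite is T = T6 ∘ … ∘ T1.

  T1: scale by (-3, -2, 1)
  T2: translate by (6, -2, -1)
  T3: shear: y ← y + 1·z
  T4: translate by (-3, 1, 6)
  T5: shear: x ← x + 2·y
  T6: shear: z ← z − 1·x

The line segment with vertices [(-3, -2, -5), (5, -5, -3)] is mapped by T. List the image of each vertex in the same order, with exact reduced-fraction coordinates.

image vertices: (6, -3, -6), (-2, 5, 4)

T1 scale by (-3, -2, 1): (-3, -2, -5) → (9, 4, -5); (5, -5, -3) → (-15, 10, -3)
T2 translate by (6, -2, -1): (9, 4, -5) → (15, 2, -6); (-15, 10, -3) → (-9, 8, -4)
T3 shear: y ← y + 1·z: (15, 2, -6) → (15, -4, -6); (-9, 8, -4) → (-9, 4, -4)
T4 translate by (-3, 1, 6): (15, -4, -6) → (12, -3, 0); (-9, 4, -4) → (-12, 5, 2)
T5 shear: x ← x + 2·y: (12, -3, 0) → (6, -3, 0); (-12, 5, 2) → (-2, 5, 2)
T6 shear: z ← z − 1·x: (6, -3, 0) → (6, -3, -6); (-2, 5, 2) → (-2, 5, 4)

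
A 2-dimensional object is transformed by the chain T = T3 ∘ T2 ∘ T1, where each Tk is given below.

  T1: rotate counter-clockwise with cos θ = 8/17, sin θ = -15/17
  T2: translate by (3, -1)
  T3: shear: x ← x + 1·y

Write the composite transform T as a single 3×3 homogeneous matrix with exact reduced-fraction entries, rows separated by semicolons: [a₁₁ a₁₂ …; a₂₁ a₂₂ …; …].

T = [-7/17 23/17 2; -15/17 8/17 -1; 0 0 1]

T1 = [8/17 15/17 0; -15/17 8/17 0; 0 0 1]
T2·T1 = [8/17 15/17 3; -15/17 8/17 -1; 0 0 1]
T3·…·T1 = [-7/17 23/17 2; -15/17 8/17 -1; 0 0 1]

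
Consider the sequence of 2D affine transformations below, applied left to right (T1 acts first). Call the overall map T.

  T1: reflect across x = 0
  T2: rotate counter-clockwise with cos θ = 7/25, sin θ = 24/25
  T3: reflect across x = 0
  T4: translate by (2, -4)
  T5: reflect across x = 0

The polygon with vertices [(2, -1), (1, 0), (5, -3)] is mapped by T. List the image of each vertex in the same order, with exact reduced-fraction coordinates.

T1 reflect across x = 0: (2, -1) → (-2, -1); (1, 0) → (-1, 0); (5, -3) → (-5, -3)
T2 rotate counter-clockwise with cos θ = 7/25, sin θ = 24/25: (-2, -1) → (2/5, -11/5); (-1, 0) → (-7/25, -24/25); (-5, -3) → (37/25, -141/25)
T3 reflect across x = 0: (2/5, -11/5) → (-2/5, -11/5); (-7/25, -24/25) → (7/25, -24/25); (37/25, -141/25) → (-37/25, -141/25)
T4 translate by (2, -4): (-2/5, -11/5) → (8/5, -31/5); (7/25, -24/25) → (57/25, -124/25); (-37/25, -141/25) → (13/25, -241/25)
T5 reflect across x = 0: (8/5, -31/5) → (-8/5, -31/5); (57/25, -124/25) → (-57/25, -124/25); (13/25, -241/25) → (-13/25, -241/25)

image vertices: (-8/5, -31/5), (-57/25, -124/25), (-13/25, -241/25)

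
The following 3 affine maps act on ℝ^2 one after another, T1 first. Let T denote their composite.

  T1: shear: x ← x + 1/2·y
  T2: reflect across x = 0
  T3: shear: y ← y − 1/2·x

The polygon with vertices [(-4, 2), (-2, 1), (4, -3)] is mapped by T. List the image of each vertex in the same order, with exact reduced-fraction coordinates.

image vertices: (3, 1/2), (3/2, 1/4), (-5/2, -7/4)

T1 shear: x ← x + 1/2·y: (-4, 2) → (-3, 2); (-2, 1) → (-3/2, 1); (4, -3) → (5/2, -3)
T2 reflect across x = 0: (-3, 2) → (3, 2); (-3/2, 1) → (3/2, 1); (5/2, -3) → (-5/2, -3)
T3 shear: y ← y − 1/2·x: (3, 2) → (3, 1/2); (3/2, 1) → (3/2, 1/4); (-5/2, -3) → (-5/2, -7/4)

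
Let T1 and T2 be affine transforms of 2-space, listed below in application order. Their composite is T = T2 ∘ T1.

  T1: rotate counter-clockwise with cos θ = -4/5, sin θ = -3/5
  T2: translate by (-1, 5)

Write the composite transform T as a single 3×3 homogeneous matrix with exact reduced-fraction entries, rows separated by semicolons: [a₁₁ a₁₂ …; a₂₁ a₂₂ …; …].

T = [-4/5 3/5 -1; -3/5 -4/5 5; 0 0 1]

T1 = [-4/5 3/5 0; -3/5 -4/5 0; 0 0 1]
T2·T1 = [-4/5 3/5 -1; -3/5 -4/5 5; 0 0 1]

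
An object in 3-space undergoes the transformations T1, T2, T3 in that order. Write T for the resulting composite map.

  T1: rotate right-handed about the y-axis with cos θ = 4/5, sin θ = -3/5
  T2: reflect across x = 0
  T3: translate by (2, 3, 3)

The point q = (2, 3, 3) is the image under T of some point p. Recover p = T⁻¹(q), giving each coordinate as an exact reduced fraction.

p = (0, 0, 0)

T1 = [4/5 0 -3/5 0; 0 1 0 0; 3/5 0 4/5 0; 0 0 0 1]
T2·T1 = [-4/5 0 3/5 0; 0 1 0 0; 3/5 0 4/5 0; 0 0 0 1]
T3·…·T1 = [-4/5 0 3/5 2; 0 1 0 3; 3/5 0 4/5 3; 0 0 0 1]
det M = -1; M⁻¹ = [-4/5 0 3/5 -1/5; 0 1 0 -3; 3/5 0 4/5 -18/5; 0 0 0 1]
M⁻¹ · (2, 3, 3)ᵀ = (0, 0, 0)ᵀ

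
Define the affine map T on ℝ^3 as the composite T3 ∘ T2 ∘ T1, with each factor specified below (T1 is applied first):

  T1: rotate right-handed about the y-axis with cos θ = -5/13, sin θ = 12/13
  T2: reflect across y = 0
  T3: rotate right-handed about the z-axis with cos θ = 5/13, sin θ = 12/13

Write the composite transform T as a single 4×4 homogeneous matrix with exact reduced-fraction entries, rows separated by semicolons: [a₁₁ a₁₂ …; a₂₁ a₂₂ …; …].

T1 = [-5/13 0 12/13 0; 0 1 0 0; -12/13 0 -5/13 0; 0 0 0 1]
T2·T1 = [-5/13 0 12/13 0; 0 -1 0 0; -12/13 0 -5/13 0; 0 0 0 1]
T3·…·T1 = [-25/169 12/13 60/169 0; -60/169 -5/13 144/169 0; -12/13 0 -5/13 0; 0 0 0 1]

T = [-25/169 12/13 60/169 0; -60/169 -5/13 144/169 0; -12/13 0 -5/13 0; 0 0 0 1]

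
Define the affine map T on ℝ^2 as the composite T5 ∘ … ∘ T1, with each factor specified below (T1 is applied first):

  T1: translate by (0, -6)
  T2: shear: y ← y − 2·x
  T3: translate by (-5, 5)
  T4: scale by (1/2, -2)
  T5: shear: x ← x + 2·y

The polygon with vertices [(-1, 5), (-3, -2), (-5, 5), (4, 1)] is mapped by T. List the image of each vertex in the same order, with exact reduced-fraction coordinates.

T1 translate by (0, -6): (-1, 5) → (-1, -1); (-3, -2) → (-3, -8); (-5, 5) → (-5, -1); (4, 1) → (4, -5)
T2 shear: y ← y − 2·x: (-1, -1) → (-1, 1); (-3, -8) → (-3, -2); (-5, -1) → (-5, 9); (4, -5) → (4, -13)
T3 translate by (-5, 5): (-1, 1) → (-6, 6); (-3, -2) → (-8, 3); (-5, 9) → (-10, 14); (4, -13) → (-1, -8)
T4 scale by (1/2, -2): (-6, 6) → (-3, -12); (-8, 3) → (-4, -6); (-10, 14) → (-5, -28); (-1, -8) → (-1/2, 16)
T5 shear: x ← x + 2·y: (-3, -12) → (-27, -12); (-4, -6) → (-16, -6); (-5, -28) → (-61, -28); (-1/2, 16) → (63/2, 16)

image vertices: (-27, -12), (-16, -6), (-61, -28), (63/2, 16)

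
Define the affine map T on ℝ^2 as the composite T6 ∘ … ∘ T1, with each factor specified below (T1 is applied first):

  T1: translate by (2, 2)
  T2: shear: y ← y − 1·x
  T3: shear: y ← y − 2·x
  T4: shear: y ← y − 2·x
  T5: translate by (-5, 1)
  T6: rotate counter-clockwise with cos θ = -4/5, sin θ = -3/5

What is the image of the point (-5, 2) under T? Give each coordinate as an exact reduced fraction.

T(p) = (92/5, -56/5)

T1 translate by (2, 2): (-5, 2) → (-3, 4)
T2 shear: y ← y − 1·x: (-3, 4) → (-3, 7)
T3 shear: y ← y − 2·x: (-3, 7) → (-3, 13)
T4 shear: y ← y − 2·x: (-3, 13) → (-3, 19)
T5 translate by (-5, 1): (-3, 19) → (-8, 20)
T6 rotate counter-clockwise with cos θ = -4/5, sin θ = -3/5: (-8, 20) → (92/5, -56/5)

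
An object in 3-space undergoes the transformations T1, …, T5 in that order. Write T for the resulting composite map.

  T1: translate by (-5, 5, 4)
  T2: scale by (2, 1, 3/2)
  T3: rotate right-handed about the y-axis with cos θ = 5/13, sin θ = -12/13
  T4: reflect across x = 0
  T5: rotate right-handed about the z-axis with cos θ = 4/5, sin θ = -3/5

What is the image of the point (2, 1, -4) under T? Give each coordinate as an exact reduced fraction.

T1 translate by (-5, 5, 4): (2, 1, -4) → (-3, 6, 0)
T2 scale by (2, 1, 3/2): (-3, 6, 0) → (-6, 6, 0)
T3 rotate right-handed about the y-axis with cos θ = 5/13, sin θ = -12/13: (-6, 6, 0) → (-30/13, 6, -72/13)
T4 reflect across x = 0: (-30/13, 6, -72/13) → (30/13, 6, -72/13)
T5 rotate right-handed about the z-axis with cos θ = 4/5, sin θ = -3/5: (30/13, 6, -72/13) → (354/65, 222/65, -72/13)

T(p) = (354/65, 222/65, -72/13)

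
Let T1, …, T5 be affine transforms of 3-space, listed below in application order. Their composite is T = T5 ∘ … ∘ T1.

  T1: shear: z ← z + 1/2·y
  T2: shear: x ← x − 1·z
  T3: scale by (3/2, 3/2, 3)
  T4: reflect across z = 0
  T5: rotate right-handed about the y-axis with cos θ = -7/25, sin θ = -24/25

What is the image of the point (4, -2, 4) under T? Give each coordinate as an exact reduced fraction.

T1 shear: z ← z + 1/2·y: (4, -2, 4) → (4, -2, 3)
T2 shear: x ← x − 1·z: (4, -2, 3) → (1, -2, 3)
T3 scale by (3/2, 3/2, 3): (1, -2, 3) → (3/2, -3, 9)
T4 reflect across z = 0: (3/2, -3, 9) → (3/2, -3, -9)
T5 rotate right-handed about the y-axis with cos θ = -7/25, sin θ = -24/25: (3/2, -3, -9) → (411/50, -3, 99/25)

T(p) = (411/50, -3, 99/25)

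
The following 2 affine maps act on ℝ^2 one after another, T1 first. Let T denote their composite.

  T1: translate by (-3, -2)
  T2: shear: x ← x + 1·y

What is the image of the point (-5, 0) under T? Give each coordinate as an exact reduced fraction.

T1 translate by (-3, -2): (-5, 0) → (-8, -2)
T2 shear: x ← x + 1·y: (-8, -2) → (-10, -2)

T(p) = (-10, -2)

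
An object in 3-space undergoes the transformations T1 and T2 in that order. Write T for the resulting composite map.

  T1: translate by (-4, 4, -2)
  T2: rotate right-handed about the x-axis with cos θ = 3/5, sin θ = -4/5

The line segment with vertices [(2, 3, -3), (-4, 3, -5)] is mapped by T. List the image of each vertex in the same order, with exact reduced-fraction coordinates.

image vertices: (-2, 1/5, -43/5), (-8, -7/5, -49/5)

T1 translate by (-4, 4, -2): (2, 3, -3) → (-2, 7, -5); (-4, 3, -5) → (-8, 7, -7)
T2 rotate right-handed about the x-axis with cos θ = 3/5, sin θ = -4/5: (-2, 7, -5) → (-2, 1/5, -43/5); (-8, 7, -7) → (-8, -7/5, -49/5)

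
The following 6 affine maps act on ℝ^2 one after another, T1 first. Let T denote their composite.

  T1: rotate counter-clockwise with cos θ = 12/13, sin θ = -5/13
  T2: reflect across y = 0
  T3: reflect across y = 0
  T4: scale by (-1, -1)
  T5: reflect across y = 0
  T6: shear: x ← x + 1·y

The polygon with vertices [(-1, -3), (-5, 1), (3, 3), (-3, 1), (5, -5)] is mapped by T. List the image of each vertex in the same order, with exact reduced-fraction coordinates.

image vertices: (-4/13, -31/13), (92/13, 37/13), (-30/13, 21/13), (58/13, 27/13), (-120/13, -85/13)

T1 rotate counter-clockwise with cos θ = 12/13, sin θ = -5/13: (-1, -3) → (-27/13, -31/13); (-5, 1) → (-55/13, 37/13); (3, 3) → (51/13, 21/13); (-3, 1) → (-31/13, 27/13); (5, -5) → (35/13, -85/13)
T2 reflect across y = 0: (-27/13, -31/13) → (-27/13, 31/13); (-55/13, 37/13) → (-55/13, -37/13); (51/13, 21/13) → (51/13, -21/13); (-31/13, 27/13) → (-31/13, -27/13); (35/13, -85/13) → (35/13, 85/13)
T3 reflect across y = 0: (-27/13, 31/13) → (-27/13, -31/13); (-55/13, -37/13) → (-55/13, 37/13); (51/13, -21/13) → (51/13, 21/13); (-31/13, -27/13) → (-31/13, 27/13); (35/13, 85/13) → (35/13, -85/13)
T4 scale by (-1, -1): (-27/13, -31/13) → (27/13, 31/13); (-55/13, 37/13) → (55/13, -37/13); (51/13, 21/13) → (-51/13, -21/13); (-31/13, 27/13) → (31/13, -27/13); (35/13, -85/13) → (-35/13, 85/13)
T5 reflect across y = 0: (27/13, 31/13) → (27/13, -31/13); (55/13, -37/13) → (55/13, 37/13); (-51/13, -21/13) → (-51/13, 21/13); (31/13, -27/13) → (31/13, 27/13); (-35/13, 85/13) → (-35/13, -85/13)
T6 shear: x ← x + 1·y: (27/13, -31/13) → (-4/13, -31/13); (55/13, 37/13) → (92/13, 37/13); (-51/13, 21/13) → (-30/13, 21/13); (31/13, 27/13) → (58/13, 27/13); (-35/13, -85/13) → (-120/13, -85/13)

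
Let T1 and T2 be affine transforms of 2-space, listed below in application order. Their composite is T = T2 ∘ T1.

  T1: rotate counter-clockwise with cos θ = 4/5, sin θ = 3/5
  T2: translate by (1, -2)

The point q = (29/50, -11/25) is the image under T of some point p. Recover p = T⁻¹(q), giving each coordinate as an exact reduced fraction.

T1 = [4/5 -3/5 0; 3/5 4/5 0; 0 0 1]
T2·T1 = [4/5 -3/5 1; 3/5 4/5 -2; 0 0 1]
det M = 1; M⁻¹ = [4/5 3/5 2/5; -3/5 4/5 11/5; 0 0 1]
M⁻¹ · (29/50, -11/25)ᵀ = (3/5, 3/2)ᵀ

p = (3/5, 3/2)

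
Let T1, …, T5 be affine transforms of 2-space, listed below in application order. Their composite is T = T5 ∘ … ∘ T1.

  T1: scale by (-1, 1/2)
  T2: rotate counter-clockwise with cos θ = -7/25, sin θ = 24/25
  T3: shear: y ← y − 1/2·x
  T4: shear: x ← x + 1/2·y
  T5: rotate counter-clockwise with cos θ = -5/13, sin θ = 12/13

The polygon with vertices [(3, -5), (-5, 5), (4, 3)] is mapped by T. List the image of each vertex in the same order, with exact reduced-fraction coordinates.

T1 scale by (-1, 1/2): (3, -5) → (-3, -5/2); (-5, 5) → (5, 5/2); (4, 3) → (-4, 3/2)
T2 rotate counter-clockwise with cos θ = -7/25, sin θ = 24/25: (-3, -5/2) → (81/25, -109/50); (5, 5/2) → (-19/5, 41/10); (-4, 3/2) → (-8/25, -213/50)
T3 shear: y ← y − 1/2·x: (81/25, -109/50) → (81/25, -19/5); (-19/5, 41/10) → (-19/5, 6); (-8/25, -213/50) → (-8/25, -41/10)
T4 shear: x ← x + 1/2·y: (81/25, -19/5) → (67/50, -19/5); (-19/5, 6) → (-4/5, 6); (-8/25, -41/10) → (-237/100, -41/10)
T5 rotate counter-clockwise with cos θ = -5/13, sin θ = 12/13: (67/50, -19/5) → (389/130, 877/325); (-4/5, 6) → (-68/13, -198/65); (-237/100, -41/10) → (1221/260, -397/650)

image vertices: (389/130, 877/325), (-68/13, -198/65), (1221/260, -397/650)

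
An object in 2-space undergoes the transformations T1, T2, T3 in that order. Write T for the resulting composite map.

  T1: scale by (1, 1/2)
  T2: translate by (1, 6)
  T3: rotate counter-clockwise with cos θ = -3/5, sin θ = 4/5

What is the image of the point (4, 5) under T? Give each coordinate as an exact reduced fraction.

T1 scale by (1, 1/2): (4, 5) → (4, 5/2)
T2 translate by (1, 6): (4, 5/2) → (5, 17/2)
T3 rotate counter-clockwise with cos θ = -3/5, sin θ = 4/5: (5, 17/2) → (-49/5, -11/10)

T(p) = (-49/5, -11/10)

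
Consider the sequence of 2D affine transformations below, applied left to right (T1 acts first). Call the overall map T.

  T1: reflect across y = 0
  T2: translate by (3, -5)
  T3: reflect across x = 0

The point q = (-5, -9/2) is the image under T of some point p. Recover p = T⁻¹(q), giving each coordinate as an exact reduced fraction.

T1 = [1 0 0; 0 -1 0; 0 0 1]
T2·T1 = [1 0 3; 0 -1 -5; 0 0 1]
T3·…·T1 = [-1 0 -3; 0 -1 -5; 0 0 1]
det M = 1; M⁻¹ = [-1 0 -3; 0 -1 -5; 0 0 1]
M⁻¹ · (-5, -9/2)ᵀ = (2, -1/2)ᵀ

p = (2, -1/2)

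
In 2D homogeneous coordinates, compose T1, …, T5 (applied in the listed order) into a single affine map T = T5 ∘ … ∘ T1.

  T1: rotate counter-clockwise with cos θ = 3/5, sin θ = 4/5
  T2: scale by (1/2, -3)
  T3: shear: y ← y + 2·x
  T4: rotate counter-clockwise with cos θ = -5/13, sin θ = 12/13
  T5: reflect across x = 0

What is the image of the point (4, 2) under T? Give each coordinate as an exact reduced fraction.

T1 rotate counter-clockwise with cos θ = 3/5, sin θ = 4/5: (4, 2) → (4/5, 22/5)
T2 scale by (1/2, -3): (4/5, 22/5) → (2/5, -66/5)
T3 shear: y ← y + 2·x: (2/5, -66/5) → (2/5, -62/5)
T4 rotate counter-clockwise with cos θ = -5/13, sin θ = 12/13: (2/5, -62/5) → (734/65, 334/65)
T5 reflect across x = 0: (734/65, 334/65) → (-734/65, 334/65)

T(p) = (-734/65, 334/65)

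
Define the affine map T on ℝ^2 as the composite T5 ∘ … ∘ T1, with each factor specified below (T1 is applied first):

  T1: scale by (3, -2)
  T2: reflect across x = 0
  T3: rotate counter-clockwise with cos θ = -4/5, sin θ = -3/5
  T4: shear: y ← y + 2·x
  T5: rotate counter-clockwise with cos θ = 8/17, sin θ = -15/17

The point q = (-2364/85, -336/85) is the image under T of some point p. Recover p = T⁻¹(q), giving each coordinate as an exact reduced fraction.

T1 = [3 0 0; 0 -2 0; 0 0 1]
T2·T1 = [-3 0 0; 0 -2 0; 0 0 1]
T3·…·T1 = [12/5 -6/5 0; 9/5 8/5 0; 0 0 1]
T4·…·T1 = [12/5 -6/5 0; 33/5 -4/5 0; 0 0 1]
T5·…·T1 = [591/85 -108/85 0; 84/85 58/85 0; 0 0 1]
det M = 6; M⁻¹ = [29/255 18/85 0; -14/85 197/170 0; 0 0 1]
M⁻¹ · (-2364/85, -336/85)ᵀ = (-4, 0)ᵀ

p = (-4, 0)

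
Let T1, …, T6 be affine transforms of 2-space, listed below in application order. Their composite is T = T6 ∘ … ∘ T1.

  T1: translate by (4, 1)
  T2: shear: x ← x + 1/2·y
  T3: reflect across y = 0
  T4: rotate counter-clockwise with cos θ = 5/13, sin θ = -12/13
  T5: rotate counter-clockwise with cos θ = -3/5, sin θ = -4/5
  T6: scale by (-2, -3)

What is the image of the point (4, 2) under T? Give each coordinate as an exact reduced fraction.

T1 translate by (4, 1): (4, 2) → (8, 3)
T2 shear: x ← x + 1/2·y: (8, 3) → (19/2, 3)
T3 reflect across y = 0: (19/2, 3) → (19/2, -3)
T4 rotate counter-clockwise with cos θ = 5/13, sin θ = -12/13: (19/2, -3) → (23/26, -129/13)
T5 rotate counter-clockwise with cos θ = -3/5, sin θ = -4/5: (23/26, -129/13) → (-1101/130, 341/65)
T6 scale by (-2, -3): (-1101/130, 341/65) → (1101/65, -1023/65)

T(p) = (1101/65, -1023/65)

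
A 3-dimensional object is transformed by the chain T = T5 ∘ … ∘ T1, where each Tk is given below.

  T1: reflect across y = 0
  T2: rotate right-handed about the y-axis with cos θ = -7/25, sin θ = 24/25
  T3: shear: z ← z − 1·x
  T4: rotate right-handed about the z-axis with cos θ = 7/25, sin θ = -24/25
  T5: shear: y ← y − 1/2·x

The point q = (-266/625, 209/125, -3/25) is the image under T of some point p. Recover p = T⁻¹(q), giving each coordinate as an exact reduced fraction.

T1 = [1 0 0 0; 0 -1 0 0; 0 0 1 0; 0 0 0 1]
T2·T1 = [-7/25 0 24/25 0; 0 -1 0 0; -24/25 0 -7/25 0; 0 0 0 1]
T3·…·T1 = [-7/25 0 24/25 0; 0 -1 0 0; -17/25 0 -31/25 0; 0 0 0 1]
T4·…·T1 = [-49/625 -24/25 168/625 0; 168/625 -7/25 -576/625 0; -17/25 0 -31/25 0; 0 0 0 1]
T5·…·T1 = [-49/625 -24/25 168/625 0; 77/250 1/5 -132/125 0; -17/25 0 -31/25 0; 0 0 0 1]
det M = -1; M⁻¹ = [31/125 744/625 -24/25 0; -11/10 -7/25 0 0; -17/125 -408/625 -7/25 0; 0 0 0 1]
M⁻¹ · (-266/625, 209/125, -3/25)ᵀ = (2, 0, -1)ᵀ

p = (2, 0, -1)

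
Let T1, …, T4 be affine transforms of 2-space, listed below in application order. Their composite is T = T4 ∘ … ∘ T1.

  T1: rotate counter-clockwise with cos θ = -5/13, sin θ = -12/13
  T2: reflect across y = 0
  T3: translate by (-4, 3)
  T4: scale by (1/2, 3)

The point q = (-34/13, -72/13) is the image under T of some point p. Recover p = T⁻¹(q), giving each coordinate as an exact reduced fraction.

p = (-4, -3)

T1 = [-5/13 12/13 0; -12/13 -5/13 0; 0 0 1]
T2·T1 = [-5/13 12/13 0; 12/13 5/13 0; 0 0 1]
T3·…·T1 = [-5/13 12/13 -4; 12/13 5/13 3; 0 0 1]
T4·…·T1 = [-5/26 6/13 -2; 36/13 15/13 9; 0 0 1]
det M = -3/2; M⁻¹ = [-10/13 4/13 -56/13; 24/13 5/39 33/13; 0 0 1]
M⁻¹ · (-34/13, -72/13)ᵀ = (-4, -3)ᵀ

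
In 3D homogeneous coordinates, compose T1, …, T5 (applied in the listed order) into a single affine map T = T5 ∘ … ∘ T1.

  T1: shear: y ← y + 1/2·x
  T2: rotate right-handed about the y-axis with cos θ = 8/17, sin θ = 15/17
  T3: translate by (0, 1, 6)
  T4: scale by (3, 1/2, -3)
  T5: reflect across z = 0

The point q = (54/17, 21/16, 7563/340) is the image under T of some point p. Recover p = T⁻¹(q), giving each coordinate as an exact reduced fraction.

p = (-3/4, 2, 8/5)

T1 = [1 0 0 0; 1/2 1 0 0; 0 0 1 0; 0 0 0 1]
T2·T1 = [8/17 0 15/17 0; 1/2 1 0 0; -15/17 0 8/17 0; 0 0 0 1]
T3·…·T1 = [8/17 0 15/17 0; 1/2 1 0 1; -15/17 0 8/17 6; 0 0 0 1]
T4·…·T1 = [24/17 0 45/17 0; 1/4 1/2 0 1/2; 45/17 0 -24/17 -18; 0 0 0 1]
T5·…·T1 = [24/17 0 45/17 0; 1/4 1/2 0 1/2; -45/17 0 24/17 18; 0 0 0 1]
det M = 9/2; M⁻¹ = [8/51 0 -5/17 90/17; -4/51 2 5/34 -62/17; 5/17 0 8/51 -48/17; 0 0 0 1]
M⁻¹ · (54/17, 21/16, 7563/340)ᵀ = (-3/4, 2, 8/5)ᵀ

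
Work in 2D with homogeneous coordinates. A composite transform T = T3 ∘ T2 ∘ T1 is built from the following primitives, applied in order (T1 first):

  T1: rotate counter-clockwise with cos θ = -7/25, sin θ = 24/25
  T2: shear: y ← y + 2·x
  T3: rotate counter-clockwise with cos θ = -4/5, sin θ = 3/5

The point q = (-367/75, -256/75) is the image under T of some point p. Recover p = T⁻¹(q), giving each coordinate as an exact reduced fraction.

p = (4/3, -7/3)

T1 = [-7/25 -24/25 0; 24/25 -7/25 0; 0 0 1]
T2·T1 = [-7/25 -24/25 0; 2/5 -11/5 0; 0 0 1]
T3·…·T1 = [-2/125 261/125 0; -61/125 148/125 0; 0 0 1]
det M = 1; M⁻¹ = [148/125 -261/125 0; 61/125 -2/125 0; 0 0 1]
M⁻¹ · (-367/75, -256/75)ᵀ = (4/3, -7/3)ᵀ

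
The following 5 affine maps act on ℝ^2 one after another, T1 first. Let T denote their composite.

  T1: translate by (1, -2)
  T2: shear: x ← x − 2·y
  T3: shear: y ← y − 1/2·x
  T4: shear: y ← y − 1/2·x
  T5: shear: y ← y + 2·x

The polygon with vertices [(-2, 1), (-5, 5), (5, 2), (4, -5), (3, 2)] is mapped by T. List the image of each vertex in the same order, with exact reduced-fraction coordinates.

T1 translate by (1, -2): (-2, 1) → (-1, -1); (-5, 5) → (-4, 3); (5, 2) → (6, 0); (4, -5) → (5, -7); (3, 2) → (4, 0)
T2 shear: x ← x − 2·y: (-1, -1) → (1, -1); (-4, 3) → (-10, 3); (6, 0) → (6, 0); (5, -7) → (19, -7); (4, 0) → (4, 0)
T3 shear: y ← y − 1/2·x: (1, -1) → (1, -3/2); (-10, 3) → (-10, 8); (6, 0) → (6, -3); (19, -7) → (19, -33/2); (4, 0) → (4, -2)
T4 shear: y ← y − 1/2·x: (1, -3/2) → (1, -2); (-10, 8) → (-10, 13); (6, -3) → (6, -6); (19, -33/2) → (19, -26); (4, -2) → (4, -4)
T5 shear: y ← y + 2·x: (1, -2) → (1, 0); (-10, 13) → (-10, -7); (6, -6) → (6, 6); (19, -26) → (19, 12); (4, -4) → (4, 4)

image vertices: (1, 0), (-10, -7), (6, 6), (19, 12), (4, 4)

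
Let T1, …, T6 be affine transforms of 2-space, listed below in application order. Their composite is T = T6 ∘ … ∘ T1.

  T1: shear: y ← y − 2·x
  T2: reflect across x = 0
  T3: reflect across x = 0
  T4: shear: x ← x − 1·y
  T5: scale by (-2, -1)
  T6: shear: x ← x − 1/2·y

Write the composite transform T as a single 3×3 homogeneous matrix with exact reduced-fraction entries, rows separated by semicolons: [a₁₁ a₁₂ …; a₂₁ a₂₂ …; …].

T1 = [1 0 0; -2 1 0; 0 0 1]
T2·T1 = [-1 0 0; -2 1 0; 0 0 1]
T3·…·T1 = [1 0 0; -2 1 0; 0 0 1]
T4·…·T1 = [3 -1 0; -2 1 0; 0 0 1]
T5·…·T1 = [-6 2 0; 2 -1 0; 0 0 1]
T6·…·T1 = [-7 5/2 0; 2 -1 0; 0 0 1]

T = [-7 5/2 0; 2 -1 0; 0 0 1]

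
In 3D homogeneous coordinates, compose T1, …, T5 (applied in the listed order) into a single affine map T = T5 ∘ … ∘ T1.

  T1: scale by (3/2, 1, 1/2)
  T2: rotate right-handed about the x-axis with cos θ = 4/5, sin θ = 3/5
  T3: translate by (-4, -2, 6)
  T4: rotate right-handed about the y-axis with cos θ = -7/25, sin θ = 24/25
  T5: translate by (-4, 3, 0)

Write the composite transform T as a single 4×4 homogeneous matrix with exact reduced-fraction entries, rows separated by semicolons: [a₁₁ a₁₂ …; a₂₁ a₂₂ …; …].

T1 = [3/2 0 0 0; 0 1 0 0; 0 0 1/2 0; 0 0 0 1]
T2·T1 = [3/2 0 0 0; 0 4/5 -3/10 0; 0 3/5 2/5 0; 0 0 0 1]
T3·…·T1 = [3/2 0 0 -4; 0 4/5 -3/10 -2; 0 3/5 2/5 6; 0 0 0 1]
T4·…·T1 = [-21/50 72/125 48/125 172/25; 0 4/5 -3/10 -2; -36/25 -21/125 -14/125 54/25; 0 0 0 1]
T5·…·T1 = [-21/50 72/125 48/125 72/25; 0 4/5 -3/10 1; -36/25 -21/125 -14/125 54/25; 0 0 0 1]

T = [-21/50 72/125 48/125 72/25; 0 4/5 -3/10 1; -36/25 -21/125 -14/125 54/25; 0 0 0 1]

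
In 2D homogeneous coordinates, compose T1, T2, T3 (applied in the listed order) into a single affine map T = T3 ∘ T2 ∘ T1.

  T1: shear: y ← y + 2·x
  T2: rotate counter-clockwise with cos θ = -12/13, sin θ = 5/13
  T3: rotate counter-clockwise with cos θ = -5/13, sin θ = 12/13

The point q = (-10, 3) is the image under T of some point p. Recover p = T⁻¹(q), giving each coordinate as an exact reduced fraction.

p = (-3, -4)

T1 = [1 0 0; 2 1 0; 0 0 1]
T2·T1 = [-22/13 -5/13 0; -19/13 -12/13 0; 0 0 1]
T3·…·T1 = [2 1 0; -1 0 0; 0 0 1]
det M = 1; M⁻¹ = [0 -1 0; 1 2 0; 0 0 1]
M⁻¹ · (-10, 3)ᵀ = (-3, -4)ᵀ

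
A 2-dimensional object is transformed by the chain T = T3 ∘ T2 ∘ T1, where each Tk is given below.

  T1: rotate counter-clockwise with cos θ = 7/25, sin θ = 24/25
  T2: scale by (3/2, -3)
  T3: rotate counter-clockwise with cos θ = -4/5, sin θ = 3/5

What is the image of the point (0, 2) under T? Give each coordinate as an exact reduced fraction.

T(p) = (414/125, -48/125)

T1 rotate counter-clockwise with cos θ = 7/25, sin θ = 24/25: (0, 2) → (-48/25, 14/25)
T2 scale by (3/2, -3): (-48/25, 14/25) → (-72/25, -42/25)
T3 rotate counter-clockwise with cos θ = -4/5, sin θ = 3/5: (-72/25, -42/25) → (414/125, -48/125)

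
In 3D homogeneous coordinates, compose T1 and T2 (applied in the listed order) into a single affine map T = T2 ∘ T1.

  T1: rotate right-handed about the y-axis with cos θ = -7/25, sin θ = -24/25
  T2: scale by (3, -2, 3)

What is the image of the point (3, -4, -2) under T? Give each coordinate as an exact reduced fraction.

T1 rotate right-handed about the y-axis with cos θ = -7/25, sin θ = -24/25: (3, -4, -2) → (27/25, -4, 86/25)
T2 scale by (3, -2, 3): (27/25, -4, 86/25) → (81/25, 8, 258/25)

T(p) = (81/25, 8, 258/25)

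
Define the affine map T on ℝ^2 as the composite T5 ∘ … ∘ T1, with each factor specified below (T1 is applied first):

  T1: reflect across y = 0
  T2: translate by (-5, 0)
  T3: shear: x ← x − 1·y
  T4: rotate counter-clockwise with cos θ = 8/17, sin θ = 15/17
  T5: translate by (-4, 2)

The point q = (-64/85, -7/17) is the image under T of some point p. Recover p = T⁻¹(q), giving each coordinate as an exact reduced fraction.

p = (2/5, 4)

T1 = [1 0 0; 0 -1 0; 0 0 1]
T2·T1 = [1 0 -5; 0 -1 0; 0 0 1]
T3·…·T1 = [1 1 -5; 0 -1 0; 0 0 1]
T4·…·T1 = [8/17 23/17 -40/17; 15/17 7/17 -75/17; 0 0 1]
T5·…·T1 = [8/17 23/17 -108/17; 15/17 7/17 -41/17; 0 0 1]
det M = -1; M⁻¹ = [-7/17 23/17 11/17; 15/17 -8/17 76/17; 0 0 1]
M⁻¹ · (-64/85, -7/17)ᵀ = (2/5, 4)ᵀ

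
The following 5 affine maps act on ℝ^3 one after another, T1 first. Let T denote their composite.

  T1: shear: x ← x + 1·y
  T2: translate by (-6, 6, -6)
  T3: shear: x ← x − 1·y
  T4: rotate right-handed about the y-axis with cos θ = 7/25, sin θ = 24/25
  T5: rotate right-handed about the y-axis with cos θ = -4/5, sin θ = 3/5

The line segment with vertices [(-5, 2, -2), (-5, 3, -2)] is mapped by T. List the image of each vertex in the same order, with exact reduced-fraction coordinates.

image vertices: (92/5, 8, -19/5), (92/5, 9, -19/5)

T1 shear: x ← x + 1·y: (-5, 2, -2) → (-3, 2, -2); (-5, 3, -2) → (-2, 3, -2)
T2 translate by (-6, 6, -6): (-3, 2, -2) → (-9, 8, -8); (-2, 3, -2) → (-8, 9, -8)
T3 shear: x ← x − 1·y: (-9, 8, -8) → (-17, 8, -8); (-8, 9, -8) → (-17, 9, -8)
T4 rotate right-handed about the y-axis with cos θ = 7/25, sin θ = 24/25: (-17, 8, -8) → (-311/25, 8, 352/25); (-17, 9, -8) → (-311/25, 9, 352/25)
T5 rotate right-handed about the y-axis with cos θ = -4/5, sin θ = 3/5: (-311/25, 8, 352/25) → (92/5, 8, -19/5); (-311/25, 9, 352/25) → (92/5, 9, -19/5)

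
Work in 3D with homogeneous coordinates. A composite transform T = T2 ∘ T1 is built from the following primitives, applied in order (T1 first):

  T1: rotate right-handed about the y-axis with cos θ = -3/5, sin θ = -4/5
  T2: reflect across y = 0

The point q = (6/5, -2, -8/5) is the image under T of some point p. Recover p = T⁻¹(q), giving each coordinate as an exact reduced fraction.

T1 = [-3/5 0 -4/5 0; 0 1 0 0; 4/5 0 -3/5 0; 0 0 0 1]
T2·T1 = [-3/5 0 -4/5 0; 0 -1 0 0; 4/5 0 -3/5 0; 0 0 0 1]
det M = -1; M⁻¹ = [-3/5 0 4/5 0; 0 -1 0 0; -4/5 0 -3/5 0; 0 0 0 1]
M⁻¹ · (6/5, -2, -8/5)ᵀ = (-2, 2, 0)ᵀ

p = (-2, 2, 0)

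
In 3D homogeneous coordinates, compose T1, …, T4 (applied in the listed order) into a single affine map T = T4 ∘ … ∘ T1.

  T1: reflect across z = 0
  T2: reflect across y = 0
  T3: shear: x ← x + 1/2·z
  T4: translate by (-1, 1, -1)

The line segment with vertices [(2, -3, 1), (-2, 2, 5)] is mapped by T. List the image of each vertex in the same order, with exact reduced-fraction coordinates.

image vertices: (1/2, 4, -2), (-11/2, -1, -6)

T1 reflect across z = 0: (2, -3, 1) → (2, -3, -1); (-2, 2, 5) → (-2, 2, -5)
T2 reflect across y = 0: (2, -3, -1) → (2, 3, -1); (-2, 2, -5) → (-2, -2, -5)
T3 shear: x ← x + 1/2·z: (2, 3, -1) → (3/2, 3, -1); (-2, -2, -5) → (-9/2, -2, -5)
T4 translate by (-1, 1, -1): (3/2, 3, -1) → (1/2, 4, -2); (-9/2, -2, -5) → (-11/2, -1, -6)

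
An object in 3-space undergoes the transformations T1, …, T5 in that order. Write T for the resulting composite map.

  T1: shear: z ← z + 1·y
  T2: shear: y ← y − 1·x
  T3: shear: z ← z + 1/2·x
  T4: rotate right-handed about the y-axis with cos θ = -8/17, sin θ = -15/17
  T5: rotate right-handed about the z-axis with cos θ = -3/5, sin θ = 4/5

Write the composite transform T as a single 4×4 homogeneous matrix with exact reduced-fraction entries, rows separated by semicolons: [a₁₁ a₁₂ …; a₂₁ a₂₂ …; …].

T = [229/170 -23/85 9/17 0; -11/85 -111/85 -12/17 0; 11/17 -8/17 -8/17 0; 0 0 0 1]

T1 = [1 0 0 0; 0 1 0 0; 0 1 1 0; 0 0 0 1]
T2·T1 = [1 0 0 0; -1 1 0 0; 0 1 1 0; 0 0 0 1]
T3·…·T1 = [1 0 0 0; -1 1 0 0; 1/2 1 1 0; 0 0 0 1]
T4·…·T1 = [-31/34 -15/17 -15/17 0; -1 1 0 0; 11/17 -8/17 -8/17 0; 0 0 0 1]
T5·…·T1 = [229/170 -23/85 9/17 0; -11/85 -111/85 -12/17 0; 11/17 -8/17 -8/17 0; 0 0 0 1]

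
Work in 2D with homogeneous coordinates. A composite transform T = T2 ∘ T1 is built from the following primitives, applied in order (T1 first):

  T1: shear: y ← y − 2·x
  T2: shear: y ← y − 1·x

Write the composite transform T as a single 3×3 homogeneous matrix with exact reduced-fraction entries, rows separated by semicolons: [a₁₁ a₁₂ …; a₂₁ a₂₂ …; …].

T1 = [1 0 0; -2 1 0; 0 0 1]
T2·T1 = [1 0 0; -3 1 0; 0 0 1]

T = [1 0 0; -3 1 0; 0 0 1]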